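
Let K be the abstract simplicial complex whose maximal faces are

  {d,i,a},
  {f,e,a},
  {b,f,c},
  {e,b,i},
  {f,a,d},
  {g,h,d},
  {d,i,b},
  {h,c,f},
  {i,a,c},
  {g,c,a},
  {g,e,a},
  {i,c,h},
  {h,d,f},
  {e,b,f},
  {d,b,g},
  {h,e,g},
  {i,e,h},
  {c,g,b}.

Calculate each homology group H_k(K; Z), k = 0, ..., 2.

H_0 = Z,  H_1 = Z^2,  H_2 = Z.

Fix the vertex order a < b < c < d < e < f < g < h < i and write every simplex with vertices in increasing order. Then dim K = 2 and the simplices of K are:

  0-simplices (9): a, b, c, d, e, f, g, h, i
  1-simplices (27): ac, ad, ae, af, ag, ai, bc, bd, be, bf, bg, bi, cf, cg, ch, ci, df, dg, dh, di, ef, eg, eh, ei, fh, gh, hi
  2-simplices (18): acg, aci, adf, adi, aef, aeg, bcf, bcg, bdg, bdi, bef, bei, cfh, chi, dfh, dgh, egh, ehi

so the chain groups are C_0 ≅ Z^9, C_1 ≅ Z^27, C_2 ≅ Z^18.

Boundary ∂_1: C_1 → C_0 sends each edge [p,q] (with p < q) to q − p. For instance
  ∂cg = g − c.
As a 9×27 matrix over Z this has rank 8, with invariant factors (1,1,1,1,1,1,1,1).

Boundary ∂_2: C_2 → C_1 acts by ∂[p,q,r] = [q,r] − [p,r] + [p,q]. For instance
  ∂dfh = fh − dh + df,
  ∂chi = hi − ci + ch.
The resulting 27×18 matrix has rank 17, and its Smith normal form has invariant factors (1,1,1,1,1,1,1,1,1,1,1,1,1,1,1,1,1).

Now H_k = ker ∂_k / im ∂_{k+1}, so:

  H_0: rank C_0 − rank ∂_1 = 9 − 8 = 1, and the invariant factors of ∂_1 are all 1, so H_0 = Z.
  H_1: rank ker ∂_1 − rank ∂_2 = (27 − 8) − 17 = 2, and the invariant factors of ∂_2 are all 1, so H_1 = Z^2.
  H_2: rank ker ∂_2 − rank ∂_3 = (18 − 17) − 0 = 1, and there is no ∂_3, so H_2 = Z.

As a check, the Euler characteristic is 9 − 27 + 18 = 0, which agrees with 1 − 2 + 1 = 0.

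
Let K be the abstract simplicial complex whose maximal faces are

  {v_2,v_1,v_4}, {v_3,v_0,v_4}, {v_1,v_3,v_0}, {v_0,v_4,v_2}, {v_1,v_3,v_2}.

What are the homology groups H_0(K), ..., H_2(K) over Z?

Fix the vertex order v_0 < v_1 < v_2 < v_3 < v_4 and write every simplex with vertices in increasing order. Then dim K = 2 and the simplices of K are:

  0-simplices (5): [v_0], [v_1], [v_2], [v_3], [v_4]
  1-simplices (10): [v_0,v_1], [v_0,v_2], [v_0,v_3], [v_0,v_4], [v_1,v_2], [v_1,v_3], [v_1,v_4], [v_2,v_3], [v_2,v_4], [v_3,v_4]
  2-simplices (5): [v_0,v_1,v_3], [v_0,v_2,v_4], [v_0,v_3,v_4], [v_1,v_2,v_3], [v_1,v_2,v_4]

so the chain groups are C_0 ≅ Z^5, C_1 ≅ Z^10, C_2 ≅ Z^5.

∂_1: C_1 → C_0 sends each edge [p,q] (with p < q) to q − p. For instance
  ∂[v_1,v_4] = [v_4] − [v_1].
The resulting 5×10 matrix has rank 4, and its Smith normal form has invariant factors (1,1,1,1).

The boundary map ∂_2: C_2 → C_1 maps a triangle to the signed sum of its edges. For instance
  ∂[v_0,v_1,v_3] = [v_1,v_3] − [v_0,v_3] + [v_0,v_1],
  ∂[v_1,v_2,v_4] = [v_2,v_4] − [v_1,v_4] + [v_1,v_2].
As a 10×5 matrix over Z this has rank 5, with invariant factors (1,1,1,1,1).

From H_k ≅ ker(∂_k) / im(∂_{k+1}) we obtain:

  H_0: rank C_0 − rank ∂_1 = 5 − 4 = 1, and the invariant factors of ∂_1 are all 1, so H_0 = Z.
  H_1: rank ker ∂_1 − rank ∂_2 = (10 − 4) − 5 = 1, and the invariant factors of ∂_2 are all 1, so H_1 = Z.
  H_2: rank ker ∂_2 − rank ∂_3 = (5 − 5) − 0 = 0, and there is no ∂_3, so H_2 = 0.

As a check, the Euler characteristic is 5 − 10 + 5 = 0, which agrees with 1 − 1 + 0 = 0.

H_0 = Z,  H_1 = Z,  H_2 = 0.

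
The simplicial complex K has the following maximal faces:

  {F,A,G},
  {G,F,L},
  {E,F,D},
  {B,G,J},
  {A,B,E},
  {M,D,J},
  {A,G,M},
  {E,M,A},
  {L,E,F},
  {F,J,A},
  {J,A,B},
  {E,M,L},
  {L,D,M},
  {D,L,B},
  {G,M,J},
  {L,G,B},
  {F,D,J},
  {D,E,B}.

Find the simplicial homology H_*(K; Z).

Fix the vertex order A < B < D < E < F < G < J < L < M and write every simplex with vertices in increasing order. Then dim K = 2 and the simplices of K are:

  0-simplices (9): A, B, D, E, F, G, J, L, M
  1-simplices (27): AB, AE, AF, AG, AJ, AM, BD, BE, BG, BJ, BL, DE, DF, DJ, DL, DM, EF, EL, EM, FG, FJ, FL, GJ, GL, GM, JM, LM
  2-simplices (18): ABE, ABJ, AEM, AFG, AFJ, AGM, BDE, BDL, BGJ, BGL, DEF, DFJ, DJM, DLM, EFL, ELM, FGL, GJM

giving chain groups C_0 ≅ Z^9, C_1 ≅ Z^27, C_2 ≅ Z^18.

∂_1: C_1 → C_0 is given by ∂[p,q] = [q] − [p]. For instance
  ∂LM = M − L.
This gives a 9×27 integer matrix of rank 8; reducing to Smith normal form yields diagonal entries (1,1,1,1,1,1,1,1).

The boundary map ∂_2: C_2 → C_1 acts by ∂[p,q,r] = [q,r] − [p,r] + [p,q]. For instance
  ∂BGL = GL − BL + BG,
  ∂DFJ = FJ − DJ + DF.
This gives a 27×18 integer matrix of rank 18; reducing to Smith normal form yields diagonal entries (1,1,1,1,1,1,1,1,1,1,1,1,1,1,1,1,1,2).

Reading off H_k = ker ∂_k / im ∂_{k+1}:

  H_0: rank C_0 − rank ∂_1 = 9 − 8 = 1, and the invariant factors of ∂_1 are all 1, so H_0 = Z.
  H_1: rank ker ∂_1 − rank ∂_2 = (27 − 8) − 18 = 1, and ∂_2 has invariant factor 2 > 1, so H_1 = Z ⊕ Z/2Z.
  H_2: rank ker ∂_2 − rank ∂_3 = (18 − 18) − 0 = 0, and there is no ∂_3, so H_2 = 0.

As a check, the Euler characteristic is 9 − 27 + 18 = 0, which agrees with 1 − 1 + 0 = 0.
(K is a triangulation of the Klein bottle.)

H_0 ≅ Z,  H_1 ≅ Z ⊕ Z/2Z,  H_2 = 0.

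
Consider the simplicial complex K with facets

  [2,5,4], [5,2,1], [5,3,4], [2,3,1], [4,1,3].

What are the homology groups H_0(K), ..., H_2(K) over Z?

Order the vertices as 1 < 2 < 3 < 4 < 5. Listing each simplex with vertices in this order, K has dimension 2 with simplices:

  0-simplices (5): [1], [2], [3], [4], [5]
  1-simplices (10): [1,2], [1,3], [1,4], [1,5], [2,3], [2,4], [2,5], [3,4], [3,5], [4,5]
  2-simplices (5): [1,2,3], [1,2,5], [1,3,4], [2,4,5], [3,4,5]

giving chain groups C_0 ≅ Z^5, C_1 ≅ Z^10, C_2 ≅ Z^5.

Boundary ∂_1: C_1 → C_0 is given by ∂[p,q] = [q] − [p]. For instance
  ∂[3,5] = [5] − [3].
The resulting 5×10 matrix has rank 4, and its Smith normal form has invariant factors (1,1,1,1).

∂_2: C_2 → C_1 sends each 2-simplex [p,q,r] to [q,r] − [p,r] + [p,q]. For instance
  ∂[1,2,5] = [2,5] − [1,5] + [1,2],
  ∂[1,3,4] = [3,4] − [1,4] + [1,3].
This gives a 10×5 integer matrix of rank 5; reducing to Smith normal form yields diagonal entries (1,1,1,1,1).

Now H_k = ker ∂_k / im ∂_{k+1}, so:

  H_0: rank C_0 − rank ∂_1 = 5 − 4 = 1, and the invariant factors of ∂_1 are all 1, so H_0 ≅ Z.
  H_1: rank ker ∂_1 − rank ∂_2 = (10 − 4) − 5 = 1, and the invariant factors of ∂_2 are all 1, so H_1 ≅ Z.
  H_2: rank ker ∂_2 − rank ∂_3 = (5 − 5) − 0 = 0, and there is no ∂_3, so H_2 ≅ 0.

As a check, the Euler characteristic is 5 − 10 + 5 = 0, which agrees with 1 − 1 + 0 = 0.

H_0 = Z,  H_1 = Z,  H_2 = 0.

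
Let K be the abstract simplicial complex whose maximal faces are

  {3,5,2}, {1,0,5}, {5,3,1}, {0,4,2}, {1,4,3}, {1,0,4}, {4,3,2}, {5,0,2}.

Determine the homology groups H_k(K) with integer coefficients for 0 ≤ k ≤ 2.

H_0 ≅ Z,  H_1 = 0,  H_2 ≅ Z.

Fix the vertex order 0 < 1 < 2 < 3 < 4 < 5 and write every simplex with vertices in increasing order. Then dim K = 2 and the simplices of K are:

  0-simplices (6): [0], [1], [2], [3], [4], [5]
  1-simplices (12): [0,1], [0,2], [0,4], [0,5], [1,3], [1,4], [1,5], [2,3], [2,4], [2,5], [3,4], [3,5]
  2-simplices (8): [0,1,4], [0,1,5], [0,2,4], [0,2,5], [1,3,4], [1,3,5], [2,3,4], [2,3,5]

Hence C_0 ≅ Z^6, C_1 ≅ Z^12, C_2 ≅ Z^8.

Boundary ∂_1: C_1 → C_0 maps an edge to its endpoints' difference, ∂[p,q] = q − p. For instance
  ∂[1,4] = [4] − [1].
The resulting 6×12 matrix has rank 5, and its Smith normal form has invariant factors (1,1,1,1,1).

The boundary map ∂_2: C_2 → C_1 sends each 2-simplex [p,q,r] to [q,r] − [p,r] + [p,q]. For instance
  ∂[1,3,4] = [3,4] − [1,4] + [1,3],
  ∂[0,1,5] = [1,5] − [0,5] + [0,1].
The 12×8 boundary matrix has rank 7 and Smith normal form diag(1,1,1,1,1,1,1).

From H_k ≅ ker(∂_k) / im(∂_{k+1}) we obtain:

  H_0: rank C_0 − rank ∂_1 = 6 − 5 = 1, and the invariant factors of ∂_1 are all 1, so H_0 = Z.
  H_1: rank ker ∂_1 − rank ∂_2 = (12 − 5) − 7 = 0, and the invariant factors of ∂_2 are all 1, so H_1 = 0.
  H_2: rank ker ∂_2 − rank ∂_3 = (8 − 7) − 0 = 1, and there is no ∂_3, so H_2 = Z.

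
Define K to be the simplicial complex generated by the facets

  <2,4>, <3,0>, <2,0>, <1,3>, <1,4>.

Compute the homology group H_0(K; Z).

H_0 ≅ Z.

We work with the vertex ordering 0 < 1 < 2 < 3 < 4. The simplices of K, each written with vertices in increasing order, are:

  0-simplices (5): [0], [1], [2], [3], [4]
  1-simplices (5): [0,2], [0,3], [1,3], [1,4], [2,4]

giving chain groups C_0 ≅ Z^5, C_1 ≅ Z^5.

The boundary map ∂_1: C_1 → C_0 sends each edge [p,q] (with p < q) to q − p.
As a 5×5 matrix over Z this has rank 4, with invariant factors (1,1,1,1).

Computing H_k = (kernel of ∂_k) / (image of ∂_{k+1}):

  H_0: rank C_0 − rank ∂_1 = 5 − 4 = 1, and the invariant factors of ∂_1 are all 1, so H_0 ≅ Z.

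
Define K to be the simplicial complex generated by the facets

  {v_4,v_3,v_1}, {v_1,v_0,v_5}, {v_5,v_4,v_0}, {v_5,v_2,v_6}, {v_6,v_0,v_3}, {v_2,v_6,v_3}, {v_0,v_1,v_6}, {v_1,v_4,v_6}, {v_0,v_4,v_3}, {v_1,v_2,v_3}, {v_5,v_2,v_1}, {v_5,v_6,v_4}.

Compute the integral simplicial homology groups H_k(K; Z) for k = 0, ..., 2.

We work with the vertex ordering v_0 < v_1 < v_2 < v_3 < v_4 < v_5 < v_6. The simplices of K, each written with vertices in increasing order, are:

  0-simplices (7): [v_0], [v_1], [v_2], [v_3], [v_4], [v_5], [v_6]
  1-simplices (18): (18 of them)
  2-simplices (12): (12 of them)

Hence C_0 ≅ Z^7, C_1 ≅ Z^18, C_2 ≅ Z^12.

∂_1: C_1 → C_0 maps an edge to its endpoints' difference, ∂[p,q] = q − p. For instance
  ∂[v_5,v_6] = [v_6] − [v_5].
This gives a 7×18 integer matrix of rank 6; reducing to Smith normal form yields diagonal entries (1,1,1,1,1,1).

∂_2: C_2 → C_1 acts by ∂[p,q,r] = [q,r] − [p,r] + [p,q]. For instance
  ∂[v_0,v_1,v_5] = [v_1,v_5] − [v_0,v_5] + [v_0,v_1],
  ∂[v_1,v_4,v_6] = [v_4,v_6] − [v_1,v_6] + [v_1,v_4].
As a 18×12 matrix over Z this has rank 12, with invariant factors (1,1,1,1,1,1,1,1,1,1,1,2).

Computing H_k = (kernel of ∂_k) / (image of ∂_{k+1}):

  H_0: rank C_0 − rank ∂_1 = 7 − 6 = 1, and the invariant factors of ∂_1 are all 1, so H_0 = Z.
  H_1: rank ker ∂_1 − rank ∂_2 = (18 − 6) − 12 = 0, and ∂_2 has invariant factor 2 > 1, so H_1 = Z/2.
  H_2: rank ker ∂_2 − rank ∂_3 = (12 − 12) − 0 = 0, and there is no ∂_3, so H_2 = 0.

H_0 ≅ Z,  H_1 ≅ Z/2,  H_2 = 0.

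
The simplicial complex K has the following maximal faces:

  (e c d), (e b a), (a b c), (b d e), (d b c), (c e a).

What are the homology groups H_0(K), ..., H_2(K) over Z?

H_0 = Z,  H_1 = 0,  H_2 = Z.

Fix the vertex order a < b < c < d < e and write every simplex with vertices in increasing order. Then dim K = 2 and the simplices of K are:

  0-simplices (5): a, b, c, d, e
  1-simplices (9): ab, ac, ae, bc, bd, be, cd, ce, de
  2-simplices (6): abc, abe, ace, bcd, bde, cde

so the chain groups are C_0 ≅ Z^5, C_1 ≅ Z^9, C_2 ≅ Z^6.

∂_1: C_1 → C_0 is given by ∂[p,q] = [q] − [p]. For instance
  ∂be = e − b.
The 5×9 boundary matrix has rank 4 and Smith normal form diag(1,1,1,1).

Boundary ∂_2: C_2 → C_1 acts by ∂[p,q,r] = [q,r] − [p,r] + [p,q]. For instance
  ∂abc = bc − ac + ab,
  ∂abe = be − ae + ab.
As a 9×6 matrix over Z this has rank 5, with invariant factors (1,1,1,1,1).

Reading off H_k = ker ∂_k / im ∂_{k+1}:

  H_0: rank C_0 − rank ∂_1 = 5 − 4 = 1, and the invariant factors of ∂_1 are all 1, so H_0 = Z.
  H_1: rank ker ∂_1 − rank ∂_2 = (9 − 4) − 5 = 0, and the invariant factors of ∂_2 are all 1, so H_1 = 0.
  H_2: rank ker ∂_2 − rank ∂_3 = (6 − 5) − 0 = 1, and there is no ∂_3, so H_2 = Z.

As a check, the Euler characteristic is 5 − 9 + 6 = 2, which agrees with 1 − 0 + 1 = 2.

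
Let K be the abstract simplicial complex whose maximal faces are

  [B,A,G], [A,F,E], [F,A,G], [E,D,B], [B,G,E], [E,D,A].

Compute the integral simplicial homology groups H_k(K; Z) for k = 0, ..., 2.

Fix the vertex order A < B < D < E < F < G and write every simplex with vertices in increasing order. Then dim K = 2 and the simplices of K are:

  0-simplices (6): A, B, D, E, F, G
  1-simplices (12): AB, AD, AE, AF, AG, BD, BE, BG, DE, EF, EG, FG
  2-simplices (6): ABG, ADE, AEF, AFG, BDE, BEG

giving chain groups C_0 ≅ Z^6, C_1 ≅ Z^12, C_2 ≅ Z^6.

∂_1: C_1 → C_0 is given by ∂[p,q] = [q] − [p].
This gives a 6×12 integer matrix of rank 5; reducing to Smith normal form yields diagonal entries (1,1,1,1,1).

∂_2: C_2 → C_1 acts by ∂[p,q,r] = [q,r] − [p,r] + [p,q]. For instance
  ∂ABG = BG − AG + AB,
  ∂AEF = EF − AF + AE.
As a 12×6 matrix over Z this has rank 6, with invariant factors (1,1,1,1,1,1).

From H_k ≅ ker(∂_k) / im(∂_{k+1}) we obtain:

  H_0: rank C_0 − rank ∂_1 = 6 − 5 = 1, and the invariant factors of ∂_1 are all 1, so H_0 = Z.
  H_1: rank ker ∂_1 − rank ∂_2 = (12 − 5) − 6 = 1, and the invariant factors of ∂_2 are all 1, so H_1 = Z.
  H_2: rank ker ∂_2 − rank ∂_3 = (6 − 6) − 0 = 0, and there is no ∂_3, so H_2 = 0.

As a check, the Euler characteristic is 6 − 12 + 6 = 0, which agrees with 1 − 1 + 0 = 0.

H_0 = Z,  H_1 = Z,  H_2 = 0.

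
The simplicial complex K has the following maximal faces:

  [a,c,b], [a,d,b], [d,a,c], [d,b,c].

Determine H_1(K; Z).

H_1 = 0.

Take the total order a < b < c < d on the vertex set. Then K (dimension 2) consists of the simplices:

  0-simplices (4): a, b, c, d
  1-simplices (6): ab, ac, ad, bc, bd, cd
  2-simplices (4): abc, abd, acd, bcd

giving chain groups C_0 ≅ Z^4, C_1 ≅ Z^6, C_2 ≅ Z^4.

The boundary map ∂_1: C_1 → C_0 sends each edge [p,q] (with p < q) to q − p. For instance
  ∂ac = c − a.
This gives a 4×6 integer matrix of rank 3; reducing to Smith normal form yields diagonal entries (1,1,1).

The boundary map ∂_2: C_2 → C_1 maps a triangle to the signed sum of its edges. For instance
  ∂acd = cd − ad + ac,
  ∂abd = bd − ad + ab.
The 6×4 boundary matrix has rank 3 and Smith normal form diag(1,1,1).

Now H_k = ker ∂_k / im ∂_{k+1}, so:

  H_1: rank ker ∂_1 − rank ∂_2 = (6 − 3) − 3 = 0, and the invariant factors of ∂_2 are all 1, so H_1 = 0.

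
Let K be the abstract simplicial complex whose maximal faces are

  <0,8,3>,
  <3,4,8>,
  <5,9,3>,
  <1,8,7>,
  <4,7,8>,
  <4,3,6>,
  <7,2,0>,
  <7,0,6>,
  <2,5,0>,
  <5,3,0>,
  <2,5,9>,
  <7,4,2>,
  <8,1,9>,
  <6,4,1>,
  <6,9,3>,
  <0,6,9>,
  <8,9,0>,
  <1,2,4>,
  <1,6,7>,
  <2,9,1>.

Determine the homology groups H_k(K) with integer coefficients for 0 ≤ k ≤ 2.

We work with the vertex ordering 0 < 1 < 2 < 3 < 4 < 5 < 6 < 7 < 8 < 9. The simplices of K, each written with vertices in increasing order, are:

  0-simplices (10): [0], [1], [2], [3], [4], [5], [6], [7], [8], [9]
  1-simplices (30): (30 of them)
  2-simplices (20): (20 of them)

giving chain groups C_0 ≅ Z^10, C_1 ≅ Z^30, C_2 ≅ Z^20.

The boundary map ∂_1: C_1 → C_0 is given by ∂[p,q] = [q] − [p]. For instance
  ∂[6,7] = [7] − [6].
This gives a 10×30 integer matrix of rank 9; reducing to Smith normal form yields diagonal entries (1,1,1,1,1,1,1,1,1).

The boundary map ∂_2: C_2 → C_1 acts by ∂[p,q,r] = [q,r] − [p,r] + [p,q]. For instance
  ∂[3,5,9] = [5,9] − [3,9] + [3,5],
  ∂[0,2,7] = [2,7] − [0,7] + [0,2].
This gives a 30×20 integer matrix of rank 20; reducing to Smith normal form yields diagonal entries (1,1,1,1,1,1,1,1,1,1,1,1,1,1,1,1,1,1,1,2).

Computing H_k = (kernel of ∂_k) / (image of ∂_{k+1}):

  H_0: rank C_0 − rank ∂_1 = 10 − 9 = 1, and the invariant factors of ∂_1 are all 1, so H_0 ≅ Z.
  H_1: rank ker ∂_1 − rank ∂_2 = (30 − 9) − 20 = 1, and ∂_2 has invariant factor 2 > 1, so H_1 ≅ Z ⊕ Z/2Z.
  H_2: rank ker ∂_2 − rank ∂_3 = (20 − 20) − 0 = 0, and there is no ∂_3, so H_2 ≅ 0.

H_0 ≅ Z,  H_1 ≅ Z ⊕ Z/2Z,  H_2 = 0.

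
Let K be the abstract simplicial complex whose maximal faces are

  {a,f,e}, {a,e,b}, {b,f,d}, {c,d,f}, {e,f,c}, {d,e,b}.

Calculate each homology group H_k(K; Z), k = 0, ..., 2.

H_0 = Z,  H_1 = Z,  H_2 = 0.

Order the vertices as a < b < c < d < e < f. Listing each simplex with vertices in this order, K has dimension 2 with simplices:

  0-simplices (6): a, b, c, d, e, f
  1-simplices (12): ab, ae, af, bd, be, bf, cd, ce, cf, de, df, ef
  2-simplices (6): abe, aef, bde, bdf, cdf, cef

so the chain groups are C_0 ≅ Z^6, C_1 ≅ Z^12, C_2 ≅ Z^6.

The boundary map ∂_1: C_1 → C_0 sends each edge [p,q] (with p < q) to q − p. For instance
  ∂af = f − a.
As a 6×12 matrix over Z this has rank 5, with invariant factors (1,1,1,1,1).

∂_2: C_2 → C_1 acts by ∂[p,q,r] = [q,r] − [p,r] + [p,q]. For instance
  ∂bdf = df − bf + bd,
  ∂bde = de − be + bd.
The 12×6 boundary matrix has rank 6 and Smith normal form diag(1,1,1,1,1,1).

Reading off H_k = ker ∂_k / im ∂_{k+1}:

  H_0: rank C_0 − rank ∂_1 = 6 − 5 = 1, and the invariant factors of ∂_1 are all 1, so H_0 = Z.
  H_1: rank ker ∂_1 − rank ∂_2 = (12 − 5) − 6 = 1, and the invariant factors of ∂_2 are all 1, so H_1 = Z.
  H_2: rank ker ∂_2 − rank ∂_3 = (6 − 6) − 0 = 0, and there is no ∂_3, so H_2 = 0.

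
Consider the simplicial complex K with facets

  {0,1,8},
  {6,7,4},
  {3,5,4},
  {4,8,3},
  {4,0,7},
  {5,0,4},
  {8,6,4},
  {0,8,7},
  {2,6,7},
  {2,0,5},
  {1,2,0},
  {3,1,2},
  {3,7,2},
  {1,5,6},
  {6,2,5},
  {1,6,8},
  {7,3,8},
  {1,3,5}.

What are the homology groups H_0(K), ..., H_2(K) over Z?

H_0 = Z,  H_1 = Z ⊕ Z/2,  H_2 = 0.

Order the vertices as 0 < 1 < 2 < 3 < 4 < 5 < 6 < 7 < 8. Listing each simplex with vertices in this order, K has dimension 2 with simplices:

  0-simplices (9): [0], [1], [2], [3], [4], [5], [6], [7], [8]
  1-simplices (27): (27 of them)
  2-simplices (18): [0,1,2], [0,1,8], [0,2,5], [0,4,5], [0,4,7], [0,7,8], [1,2,3], [1,3,5], [1,5,6], [1,6,8], [2,3,7], [2,5,6], [2,6,7], [3,4,5], [3,4,8], [3,7,8], [4,6,7], [4,6,8]

so the chain groups are C_0 ≅ Z^9, C_1 ≅ Z^27, C_2 ≅ Z^18.

Boundary ∂_1: C_1 → C_0 is given by ∂[p,q] = [q] − [p].
This gives a 9×27 integer matrix of rank 8; reducing to Smith normal form yields diagonal entries (1,1,1,1,1,1,1,1).

Boundary ∂_2: C_2 → C_1 sends each 2-simplex [p,q,r] to [q,r] − [p,r] + [p,q]. For instance
  ∂[1,2,3] = [2,3] − [1,3] + [1,2],
  ∂[1,3,5] = [3,5] − [1,5] + [1,3].
The resulting 27×18 matrix has rank 18, and its Smith normal form has invariant factors (1,1,1,1,1,1,1,1,1,1,1,1,1,1,1,1,1,2).

From H_k ≅ ker(∂_k) / im(∂_{k+1}) we obtain:

  H_0: rank C_0 − rank ∂_1 = 9 − 8 = 1, and the invariant factors of ∂_1 are all 1, so H_0 ≅ Z.
  H_1: rank ker ∂_1 − rank ∂_2 = (27 − 8) − 18 = 1, and ∂_2 has invariant factor 2 > 1, so H_1 ≅ Z ⊕ Z/2.
  H_2: rank ker ∂_2 − rank ∂_3 = (18 − 18) − 0 = 0, and there is no ∂_3, so H_2 ≅ 0.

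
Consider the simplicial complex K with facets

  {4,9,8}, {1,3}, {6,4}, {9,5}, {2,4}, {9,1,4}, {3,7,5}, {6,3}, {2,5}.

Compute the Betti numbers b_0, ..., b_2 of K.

b_0 = 1, b_1 = 3, b_2 = 0.

K has 9 vertices, 14 edges, 3 triangles.
rank ∂_0 = 0, rank ∂_1 = 8 ⇒ b_0 = 9 − 0 − 8 = 1; all invariant factors of ∂_1 are 1 so no torsion. So H_0 = Z.
rank ∂_1 = 8, rank ∂_2 = 3 ⇒ b_1 = 14 − 8 − 3 = 3; all invariant factors of ∂_2 are 1 so no torsion. So H_1 = Z^3.
rank ∂_2 = 3, rank ∂_3 = 0 ⇒ b_2 = 3 − 3 − 0 = 0. So H_2 = 0.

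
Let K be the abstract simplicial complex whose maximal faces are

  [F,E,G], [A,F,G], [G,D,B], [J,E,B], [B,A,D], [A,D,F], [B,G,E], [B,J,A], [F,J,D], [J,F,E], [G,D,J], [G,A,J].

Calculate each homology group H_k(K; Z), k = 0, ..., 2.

H_0 ≅ Z,  H_1 ≅ Z/2,  H_2 = 0.

K has 7 vertices, 18 edges, 12 triangles.
rank ∂_0 = 0, rank ∂_1 = 6 ⇒ b_0 = 7 − 0 − 6 = 1; all invariant factors of ∂_1 are 1 so no torsion. So H_0 ≅ Z.
rank ∂_1 = 6, rank ∂_2 = 12 ⇒ b_1 = 18 − 6 − 12 = 0; ∂_2 has invariant factor(s) [2] giving torsion. So H_1 ≅ Z/2.
rank ∂_2 = 12, rank ∂_3 = 0 ⇒ b_2 = 12 − 12 − 0 = 0. So H_2 ≅ 0.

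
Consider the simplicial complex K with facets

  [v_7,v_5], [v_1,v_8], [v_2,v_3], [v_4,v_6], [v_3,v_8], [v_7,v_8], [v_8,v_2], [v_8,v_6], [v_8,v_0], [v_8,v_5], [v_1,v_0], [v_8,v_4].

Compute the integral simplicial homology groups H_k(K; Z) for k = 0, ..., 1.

Take the total order v_0 < v_1 < v_2 < v_3 < v_4 < v_5 < v_6 < v_7 < v_8 on the vertex set. Then K (dimension 1) consists of the simplices:

  0-simplices (9): [v_0], [v_1], [v_2], [v_3], [v_4], [v_5], [v_6], [v_7], [v_8]
  1-simplices (12): [v_0,v_1], [v_0,v_8], [v_1,v_8], [v_2,v_3], [v_2,v_8], [v_3,v_8], [v_4,v_6], [v_4,v_8], [v_5,v_7], [v_5,v_8], [v_6,v_8], [v_7,v_8]

Hence C_0 ≅ Z^9, C_1 ≅ Z^12.

The boundary map ∂_1: C_1 → C_0 sends each edge [p,q] (with p < q) to q − p. For instance
  ∂[v_5,v_8] = [v_8] − [v_5].
The resulting 9×12 matrix has rank 8, and its Smith normal form has invariant factors (1,1,1,1,1,1,1,1).

Now H_k = ker ∂_k / im ∂_{k+1}, so:

  H_0: rank C_0 − rank ∂_1 = 9 − 8 = 1, and the invariant factors of ∂_1 are all 1, so H_0 = Z.
  H_1: rank ker ∂_1 − rank ∂_2 = (12 − 8) − 0 = 4, and there is no ∂_2, so H_1 = Z^4.

H_0 = Z,  H_1 = Z^4.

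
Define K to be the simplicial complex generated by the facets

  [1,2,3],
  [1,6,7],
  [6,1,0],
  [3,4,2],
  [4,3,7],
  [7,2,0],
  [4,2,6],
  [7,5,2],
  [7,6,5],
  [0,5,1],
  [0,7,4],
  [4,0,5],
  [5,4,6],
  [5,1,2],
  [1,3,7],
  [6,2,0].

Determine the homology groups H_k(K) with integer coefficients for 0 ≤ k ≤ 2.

H_0 ≅ Z,  H_1 ≅ Z^2,  H_2 ≅ Z.

Fix the vertex order 0 < 1 < 2 < 3 < 4 < 5 < 6 < 7 and write every simplex with vertices in increasing order. Then dim K = 2 and the simplices of K are:

  0-simplices (8): [0], [1], [2], [3], [4], [5], [6], [7]
  1-simplices (24): (24 of them)
  2-simplices (16): [0,1,5], [0,1,6], [0,2,6], [0,2,7], [0,4,5], [0,4,7], [1,2,3], [1,2,5], [1,3,7], [1,6,7], [2,3,4], [2,4,6], [2,5,7], [3,4,7], [4,5,6], [5,6,7]

giving chain groups C_0 ≅ Z^8, C_1 ≅ Z^24, C_2 ≅ Z^16.

The boundary map ∂_1: C_1 → C_0 is given by ∂[p,q] = [q] − [p]. For instance
  ∂[3,7] = [7] − [3].
This gives a 8×24 integer matrix of rank 7; reducing to Smith normal form yields diagonal entries (1,1,1,1,1,1,1).

The boundary map ∂_2: C_2 → C_1 sends each 2-simplex [p,q,r] to [q,r] − [p,r] + [p,q]. For instance
  ∂[1,3,7] = [3,7] − [1,7] + [1,3],
  ∂[0,2,7] = [2,7] − [0,7] + [0,2].
This gives a 24×16 integer matrix of rank 15; reducing to Smith normal form yields diagonal entries (1,1,1,1,1,1,1,1,1,1,1,1,1,1,1).

Now H_k = ker ∂_k / im ∂_{k+1}, so:

  H_0: rank C_0 − rank ∂_1 = 8 − 7 = 1, and the invariant factors of ∂_1 are all 1, so H_0 ≅ Z.
  H_1: rank ker ∂_1 − rank ∂_2 = (24 − 7) − 15 = 2, and the invariant factors of ∂_2 are all 1, so H_1 ≅ Z^2.
  H_2: rank ker ∂_2 − rank ∂_3 = (16 − 15) − 0 = 1, and there is no ∂_3, so H_2 ≅ Z.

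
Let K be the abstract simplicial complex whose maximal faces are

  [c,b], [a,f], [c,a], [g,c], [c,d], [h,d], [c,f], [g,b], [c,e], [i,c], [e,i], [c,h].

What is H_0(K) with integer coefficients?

We work with the vertex ordering a < b < c < d < e < f < g < h < i. The simplices of K, each written with vertices in increasing order, are:

  0-simplices (9): a, b, c, d, e, f, g, h, i
  1-simplices (12): ac, af, bc, bg, cd, ce, cf, cg, ch, ci, dh, ei

so the chain groups are C_0 ≅ Z^9, C_1 ≅ Z^12.

∂_1: C_1 → C_0 maps an edge to its endpoints' difference, ∂[p,q] = q − p. For instance
  ∂ce = e − c.
As a 9×12 matrix over Z this has rank 8, with invariant factors (1,1,1,1,1,1,1,1).

From H_k ≅ ker(∂_k) / im(∂_{k+1}) we obtain:

  H_0: rank C_0 − rank ∂_1 = 9 − 8 = 1, and the invariant factors of ∂_1 are all 1, so H_0 = Z.

H_0 = Z.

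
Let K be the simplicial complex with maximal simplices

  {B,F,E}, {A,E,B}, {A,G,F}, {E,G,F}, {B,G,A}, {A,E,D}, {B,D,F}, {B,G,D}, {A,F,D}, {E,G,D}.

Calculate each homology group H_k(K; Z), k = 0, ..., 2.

H_0 ≅ Z,  H_1 ≅ Z/2,  H_2 = 0.

K has 6 vertices, 15 edges, 10 triangles.
rank ∂_0 = 0, rank ∂_1 = 5 ⇒ b_0 = 6 − 0 − 5 = 1; all invariant factors of ∂_1 are 1 so no torsion. So H_0 ≅ Z.
rank ∂_1 = 5, rank ∂_2 = 10 ⇒ b_1 = 15 − 5 − 10 = 0; ∂_2 has invariant factor(s) [2] giving torsion. So H_1 ≅ Z/2.
rank ∂_2 = 10, rank ∂_3 = 0 ⇒ b_2 = 10 − 10 − 0 = 0. So H_2 ≅ 0.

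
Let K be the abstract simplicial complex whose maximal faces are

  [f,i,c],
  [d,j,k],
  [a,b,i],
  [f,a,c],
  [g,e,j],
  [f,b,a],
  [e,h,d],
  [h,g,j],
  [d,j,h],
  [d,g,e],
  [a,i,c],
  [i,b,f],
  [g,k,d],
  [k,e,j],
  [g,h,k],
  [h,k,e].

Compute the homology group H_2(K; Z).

H_2 ≅ Z.

Fix the vertex order a < b < c < d < e < f < g < h < i < j < k and write every simplex with vertices in increasing order. Then dim K = 2 and the simplices of K are:

  0-simplices (11): a, b, c, d, e, f, g, h, i, j, k
  1-simplices (24): ab, ac, af, ai, bf, bi, cf, ci, de, dg, dh, dj, dk, eg, eh, ej, ek, fi, gh, gj, gk, hj, hk, jk
  2-simplices (16): abf, abi, acf, aci, bfi, cfi, deg, deh, dgk, dhj, djk, egj, ehk, ejk, ghj, ghk

so the chain groups are C_0 ≅ Z^11, C_1 ≅ Z^24, C_2 ≅ Z^16.

The boundary map ∂_1: C_1 → C_0 maps an edge to its endpoints' difference, ∂[p,q] = q − p. For instance
  ∂gh = h − g.
The resulting 11×24 matrix has rank 9, and its Smith normal form has invariant factors (1,1,1,1,1,1,1,1,1).

Boundary ∂_2: C_2 → C_1 acts by ∂[p,q,r] = [q,r] − [p,r] + [p,q]. For instance
  ∂bfi = fi − bi + bf,
  ∂abi = bi − ai + ab.
The resulting 24×16 matrix has rank 15, and its Smith normal form has invariant factors (1,1,1,1,1,1,1,1,1,1,1,1,1,1,2).

Computing H_k = (kernel of ∂_k) / (image of ∂_{k+1}):

  H_2: rank ker ∂_2 − rank ∂_3 = (16 − 15) − 0 = 1, and there is no ∂_3, so H_2 = Z.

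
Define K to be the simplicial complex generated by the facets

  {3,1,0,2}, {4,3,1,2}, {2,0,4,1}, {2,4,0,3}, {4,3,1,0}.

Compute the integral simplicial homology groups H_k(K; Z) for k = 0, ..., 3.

H_0 = Z,  H_1 = 0,  H_2 = 0,  H_3 = Z.

Fix the vertex order 0 < 1 < 2 < 3 < 4 and write every simplex with vertices in increasing order. Then dim K = 3 and the simplices of K are:

  0-simplices (5): [0], [1], [2], [3], [4]
  1-simplices (10): [0,1], [0,2], [0,3], [0,4], [1,2], [1,3], [1,4], [2,3], [2,4], [3,4]
  2-simplices (10): [0,1,2], [0,1,3], [0,1,4], [0,2,3], [0,2,4], [0,3,4], [1,2,3], [1,2,4], [1,3,4], [2,3,4]
  3-simplices (5): [0,1,2,3], [0,1,2,4], [0,1,3,4], [0,2,3,4], [1,2,3,4]

giving chain groups C_0 ≅ Z^5, C_1 ≅ Z^10, C_2 ≅ Z^10, C_3 ≅ Z^5.

∂_1: C_1 → C_0 is given by ∂[p,q] = [q] − [p].
The resulting 5×10 matrix has rank 4, and its Smith normal form has invariant factors (1,1,1,1).

Boundary ∂_2: C_2 → C_1 sends each 2-simplex [p,q,r] to [q,r] − [p,r] + [p,q]. For instance
  ∂[0,1,3] = [1,3] − [0,3] + [0,1],
  ∂[0,2,4] = [2,4] − [0,4] + [0,2].
As a 10×10 matrix over Z this has rank 6, with invariant factors (1,1,1,1,1,1).

The boundary map ∂_3: C_3 → C_2 sends each 3-simplex σ to the alternating sum Σ_i (−1)^i (σ with its i-th vertex removed). For instance
  ∂[0,1,3,4] = [1,3,4] − [0,3,4] + [0,1,4] − [0,1,3],
  ∂[1,2,3,4] = [2,3,4] − [1,3,4] + [1,2,4] − [1,2,3].
This gives a 10×5 integer matrix of rank 4; reducing to Smith normal form yields diagonal entries (1,1,1,1).

Reading off H_k = ker ∂_k / im ∂_{k+1}:

  H_0: rank C_0 − rank ∂_1 = 5 − 4 = 1, and the invariant factors of ∂_1 are all 1, so H_0 ≅ Z.
  H_1: rank ker ∂_1 − rank ∂_2 = (10 − 4) − 6 = 0, and the invariant factors of ∂_2 are all 1, so H_1 ≅ 0.
  H_2: rank ker ∂_2 − rank ∂_3 = (10 − 6) − 4 = 0, and the invariant factors of ∂_3 are all 1, so H_2 ≅ 0.
  H_3: rank ker ∂_3 − rank ∂_4 = (5 − 4) − 0 = 1, and there is no ∂_4, so H_3 ≅ Z.

As a check, the Euler characteristic is 5 − 10 + 10 − 5 = 0, which agrees with 1 − 0 + 0 − 1 = 0.
(K is a triangulation of the 3-sphere S^3.)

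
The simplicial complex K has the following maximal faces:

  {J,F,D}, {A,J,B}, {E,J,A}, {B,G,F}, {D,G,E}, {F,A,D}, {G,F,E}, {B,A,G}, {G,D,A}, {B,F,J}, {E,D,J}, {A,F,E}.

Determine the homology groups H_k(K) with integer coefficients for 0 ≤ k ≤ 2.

We work with the vertex ordering A < B < D < E < F < G < J. The simplices of K, each written with vertices in increasing order, are:

  0-simplices (7): A, B, D, E, F, G, J
  1-simplices (18): AB, AD, AE, AF, AG, AJ, BF, BG, BJ, DE, DF, DG, DJ, EF, EG, EJ, FG, FJ
  2-simplices (12): ABG, ABJ, ADF, ADG, AEF, AEJ, BFG, BFJ, DEG, DEJ, DFJ, EFG

giving chain groups C_0 ≅ Z^7, C_1 ≅ Z^18, C_2 ≅ Z^12.

∂_1: C_1 → C_0 maps an edge to its endpoints' difference, ∂[p,q] = q − p.
As a 7×18 matrix over Z this has rank 6, with invariant factors (1,1,1,1,1,1).

Boundary ∂_2: C_2 → C_1 acts by ∂[p,q,r] = [q,r] − [p,r] + [p,q]. For instance
  ∂DFJ = FJ − DJ + DF,
  ∂DEG = EG − DG + DE.
This gives a 18×12 integer matrix of rank 12; reducing to Smith normal form yields diagonal entries (1,1,1,1,1,1,1,1,1,1,1,2).

Now H_k = ker ∂_k / im ∂_{k+1}, so:

  H_0: rank C_0 − rank ∂_1 = 7 − 6 = 1, and the invariant factors of ∂_1 are all 1, so H_0 = Z.
  H_1: rank ker ∂_1 − rank ∂_2 = (18 − 6) − 12 = 0, and ∂_2 has invariant factor 2 > 1, so H_1 = Z/2Z.
  H_2: rank ker ∂_2 − rank ∂_3 = (12 − 12) − 0 = 0, and there is no ∂_3, so H_2 = 0.

H_0 ≅ Z,  H_1 ≅ Z/2Z,  H_2 = 0.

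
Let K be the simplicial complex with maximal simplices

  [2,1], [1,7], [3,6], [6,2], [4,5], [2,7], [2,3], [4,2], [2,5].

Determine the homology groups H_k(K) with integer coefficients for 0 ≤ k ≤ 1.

Take the total order 1 < 2 < 3 < 4 < 5 < 6 < 7 on the vertex set. Then K (dimension 1) consists of the simplices:

  0-simplices (7): [1], [2], [3], [4], [5], [6], [7]
  1-simplices (9): [1,2], [1,7], [2,3], [2,4], [2,5], [2,6], [2,7], [3,6], [4,5]

giving chain groups C_0 ≅ Z^7, C_1 ≅ Z^9.

The boundary map ∂_1: C_1 → C_0 is given by ∂[p,q] = [q] − [p]. For instance
  ∂[1,2] = [2] − [1].
As a 7×9 matrix over Z this has rank 6, with invariant factors (1,1,1,1,1,1).

Now H_k = ker ∂_k / im ∂_{k+1}, so:

  H_0: rank C_0 − rank ∂_1 = 7 − 6 = 1, and the invariant factors of ∂_1 are all 1, so H_0 = Z.
  H_1: rank ker ∂_1 − rank ∂_2 = (9 − 6) − 0 = 3, and there is no ∂_2, so H_1 = Z^3.

As a check, the Euler characteristic is 7 − 9 = -2, which agrees with 1 − 3 = -2.

H_0 ≅ Z,  H_1 ≅ Z^3.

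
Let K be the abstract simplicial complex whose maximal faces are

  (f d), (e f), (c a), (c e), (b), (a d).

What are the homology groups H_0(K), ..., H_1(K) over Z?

We work with the vertex ordering a < b < c < d < e < f. The simplices of K, each written with vertices in increasing order, are:

  0-simplices (6): a, b, c, d, e, f
  1-simplices (5): ac, ad, ce, df, ef

giving chain groups C_0 ≅ Z^6, C_1 ≅ Z^5.

∂_1: C_1 → C_0 maps an edge to its endpoints' difference, ∂[p,q] = q − p.
This gives a 6×5 integer matrix of rank 4; reducing to Smith normal form yields diagonal entries (1,1,1,1).

Reading off H_k = ker ∂_k / im ∂_{k+1}:

  H_0: rank C_0 − rank ∂_1 = 6 − 4 = 2, and the invariant factors of ∂_1 are all 1, so H_0 = Z^2.
  H_1: rank ker ∂_1 − rank ∂_2 = (5 − 4) − 0 = 1, and there is no ∂_2, so H_1 = Z.

H_0 ≅ Z^2,  H_1 ≅ Z.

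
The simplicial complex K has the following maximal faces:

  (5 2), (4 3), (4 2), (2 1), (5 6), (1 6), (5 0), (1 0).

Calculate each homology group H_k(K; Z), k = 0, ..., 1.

H_0 ≅ Z,  H_1 ≅ Z^2.

Order the vertices as 0 < 1 < 2 < 3 < 4 < 5 < 6. Listing each simplex with vertices in this order, K has dimension 1 with simplices:

  0-simplices (7): [0], [1], [2], [3], [4], [5], [6]
  1-simplices (8): [0,1], [0,5], [1,2], [1,6], [2,4], [2,5], [3,4], [5,6]

giving chain groups C_0 ≅ Z^7, C_1 ≅ Z^8.

Boundary ∂_1: C_1 → C_0 sends each edge [p,q] (with p < q) to q − p. For instance
  ∂[5,6] = [6] − [5].
The 7×8 boundary matrix has rank 6 and Smith normal form diag(1,1,1,1,1,1).

Now H_k = ker ∂_k / im ∂_{k+1}, so:

  H_0: rank C_0 − rank ∂_1 = 7 − 6 = 1, and the invariant factors of ∂_1 are all 1, so H_0 ≅ Z.
  H_1: rank ker ∂_1 − rank ∂_2 = (8 − 6) − 0 = 2, and there is no ∂_2, so H_1 ≅ Z^2.

As a check, the Euler characteristic is 7 − 8 = -1, which agrees with 1 − 2 = -1.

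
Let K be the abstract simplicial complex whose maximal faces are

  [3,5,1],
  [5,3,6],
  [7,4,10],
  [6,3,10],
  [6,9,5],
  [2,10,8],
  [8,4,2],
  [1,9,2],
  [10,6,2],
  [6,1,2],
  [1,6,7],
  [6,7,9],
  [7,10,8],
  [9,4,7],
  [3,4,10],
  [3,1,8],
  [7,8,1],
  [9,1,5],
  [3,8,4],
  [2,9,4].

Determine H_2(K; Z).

H_2 = 0.

Order the vertices as 1 < 2 < 3 < 4 < 5 < 6 < 7 < 8 < 9 < 10. Listing each simplex with vertices in this order, K has dimension 2 with simplices:

  0-simplices (10): [1], [2], [3], [4], [5], [6], [7], [8], [9], [10]
  1-simplices (30): (30 of them)
  2-simplices (20): (20 of them)

giving chain groups C_0 ≅ Z^10, C_1 ≅ Z^30, C_2 ≅ Z^20.

The boundary map ∂_1: C_1 → C_0 is given by ∂[p,q] = [q] − [p].
As a 10×30 matrix over Z this has rank 9, with invariant factors (1,1,1,1,1,1,1,1,1).

∂_2: C_2 → C_1 acts by ∂[p,q,r] = [q,r] − [p,r] + [p,q]. For instance
  ∂[5,6,9] = [6,9] − [5,9] + [5,6],
  ∂[7,8,10] = [8,10] − [7,10] + [7,8].
The 30×20 boundary matrix has rank 20 and Smith normal form diag(1,1,1,1,1,1,1,1,1,1,1,1,1,1,1,1,1,1,1,2).

From H_k ≅ ker(∂_k) / im(∂_{k+1}) we obtain:

  H_2: rank ker ∂_2 − rank ∂_3 = (20 − 20) − 0 = 0, and there is no ∂_3, so H_2 = 0.

(K is a triangulation of the Klein bottle.)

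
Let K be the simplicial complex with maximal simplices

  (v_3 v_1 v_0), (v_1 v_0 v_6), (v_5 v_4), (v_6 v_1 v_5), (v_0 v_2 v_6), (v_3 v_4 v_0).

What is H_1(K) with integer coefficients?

We work with the vertex ordering v_0 < v_1 < v_2 < v_3 < v_4 < v_5 < v_6. The simplices of K, each written with vertices in increasing order, are:

  0-simplices (7): [v_0], [v_1], [v_2], [v_3], [v_4], [v_5], [v_6]
  1-simplices (12): [v_0,v_1], [v_0,v_2], [v_0,v_3], [v_0,v_4], [v_0,v_6], [v_1,v_3], [v_1,v_5], [v_1,v_6], [v_2,v_6], [v_3,v_4], [v_4,v_5], [v_5,v_6]
  2-simplices (5): [v_0,v_1,v_3], [v_0,v_1,v_6], [v_0,v_2,v_6], [v_0,v_3,v_4], [v_1,v_5,v_6]

Hence C_0 ≅ Z^7, C_1 ≅ Z^12, C_2 ≅ Z^5.

Boundary ∂_1: C_1 → C_0 is given by ∂[p,q] = [q] − [p]. For instance
  ∂[v_0,v_4] = [v_4] − [v_0].
This gives a 7×12 integer matrix of rank 6; reducing to Smith normal form yields diagonal entries (1,1,1,1,1,1).

Boundary ∂_2: C_2 → C_1 sends each 2-simplex [p,q,r] to [q,r] − [p,r] + [p,q]. For instance
  ∂[v_0,v_2,v_6] = [v_2,v_6] − [v_0,v_6] + [v_0,v_2],
  ∂[v_0,v_3,v_4] = [v_3,v_4] − [v_0,v_4] + [v_0,v_3].
As a 12×5 matrix over Z this has rank 5, with invariant factors (1,1,1,1,1).

From H_k ≅ ker(∂_k) / im(∂_{k+1}) we obtain:

  H_1: rank ker ∂_1 − rank ∂_2 = (12 − 6) − 5 = 1, and the invariant factors of ∂_2 are all 1, so H_1 ≅ Z.

H_1 = Z.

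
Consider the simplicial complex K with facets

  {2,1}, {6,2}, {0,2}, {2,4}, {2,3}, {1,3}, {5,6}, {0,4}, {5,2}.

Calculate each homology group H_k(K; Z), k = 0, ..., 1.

Take the total order 0 < 1 < 2 < 3 < 4 < 5 < 6 on the vertex set. Then K (dimension 1) consists of the simplices:

  0-simplices (7): [0], [1], [2], [3], [4], [5], [6]
  1-simplices (9): [0,2], [0,4], [1,2], [1,3], [2,3], [2,4], [2,5], [2,6], [5,6]

Hence C_0 ≅ Z^7, C_1 ≅ Z^9.

∂_1: C_1 → C_0 maps an edge to its endpoints' difference, ∂[p,q] = q − p. For instance
  ∂[0,4] = [4] − [0].
As a 7×9 matrix over Z this has rank 6, with invariant factors (1,1,1,1,1,1).

Now H_k = ker ∂_k / im ∂_{k+1}, so:

  H_0: rank C_0 − rank ∂_1 = 7 − 6 = 1, and the invariant factors of ∂_1 are all 1, so H_0 = Z.
  H_1: rank ker ∂_1 − rank ∂_2 = (9 − 6) − 0 = 3, and there is no ∂_2, so H_1 = Z^3.

As a check, the Euler characteristic is 7 − 9 = -2, which agrees with 1 − 3 = -2.
(K is a triangulation of a wedge of 3 circles.)

H_0 ≅ Z,  H_1 ≅ Z^3.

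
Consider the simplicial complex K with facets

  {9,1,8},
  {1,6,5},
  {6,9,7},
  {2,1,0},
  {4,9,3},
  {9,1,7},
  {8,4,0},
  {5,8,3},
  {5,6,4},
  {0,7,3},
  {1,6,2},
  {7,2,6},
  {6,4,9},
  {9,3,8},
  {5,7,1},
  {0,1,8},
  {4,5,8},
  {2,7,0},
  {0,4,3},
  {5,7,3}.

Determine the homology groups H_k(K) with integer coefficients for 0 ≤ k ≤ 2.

H_0 = Z,  H_1 = Z ⊕ Z/2Z,  H_2 = 0.

Take the total order 0 < 1 < 2 < 3 < 4 < 5 < 6 < 7 < 8 < 9 on the vertex set. Then K (dimension 2) consists of the simplices:

  0-simplices (10): [0], [1], [2], [3], [4], [5], [6], [7], [8], [9]
  1-simplices (30): (30 of them)
  2-simplices (20): (20 of them)

so the chain groups are C_0 ≅ Z^10, C_1 ≅ Z^30, C_2 ≅ Z^20.

Boundary ∂_1: C_1 → C_0 is given by ∂[p,q] = [q] − [p]. For instance
  ∂[3,8] = [8] − [3].
The 10×30 boundary matrix has rank 9 and Smith normal form diag(1,1,1,1,1,1,1,1,1).

∂_2: C_2 → C_1 maps a triangle to the signed sum of its edges. For instance
  ∂[1,7,9] = [7,9] − [1,9] + [1,7],
  ∂[0,2,7] = [2,7] − [0,7] + [0,2].
This gives a 30×20 integer matrix of rank 20; reducing to Smith normal form yields diagonal entries (1,1,1,1,1,1,1,1,1,1,1,1,1,1,1,1,1,1,1,2).

Reading off H_k = ker ∂_k / im ∂_{k+1}:

  H_0: rank C_0 − rank ∂_1 = 10 − 9 = 1, and the invariant factors of ∂_1 are all 1, so H_0 = Z.
  H_1: rank ker ∂_1 − rank ∂_2 = (30 − 9) − 20 = 1, and ∂_2 has invariant factor 2 > 1, so H_1 = Z ⊕ Z/2Z.
  H_2: rank ker ∂_2 − rank ∂_3 = (20 − 20) − 0 = 0, and there is no ∂_3, so H_2 = 0.

As a check, the Euler characteristic is 10 − 30 + 20 = 0, which agrees with 1 − 1 + 0 = 0.
(K is a triangulation of the Klein bottle.)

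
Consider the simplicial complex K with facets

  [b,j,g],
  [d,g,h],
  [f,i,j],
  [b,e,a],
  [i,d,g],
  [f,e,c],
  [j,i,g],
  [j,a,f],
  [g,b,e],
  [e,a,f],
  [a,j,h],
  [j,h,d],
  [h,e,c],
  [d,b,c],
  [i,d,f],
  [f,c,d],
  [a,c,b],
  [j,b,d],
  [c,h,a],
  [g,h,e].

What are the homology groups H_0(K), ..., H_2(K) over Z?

H_0 = Z,  H_1 = Z ⊕ Z_2,  H_2 = 0.

Take the total order a < b < c < d < e < f < g < h < i < j on the vertex set. Then K (dimension 2) consists of the simplices:

  0-simplices (10): a, b, c, d, e, f, g, h, i, j
  1-simplices (30): ab, ac, ae, af, ah, aj, bc, bd, be, bg, bj, cd, ce, cf, ch, df, dg, dh, di, dj, ef, eg, eh, fi, fj, gh, gi, gj, hj, ij
  2-simplices (20): abc, abe, ach, aef, afj, ahj, bcd, bdj, beg, bgj, cdf, cef, ceh, dfi, dgh, dgi, dhj, egh, fij, gij

so the chain groups are C_0 ≅ Z^10, C_1 ≅ Z^30, C_2 ≅ Z^20.

The boundary map ∂_1: C_1 → C_0 sends each edge [p,q] (with p < q) to q − p. For instance
  ∂ce = e − c.
This gives a 10×30 integer matrix of rank 9; reducing to Smith normal form yields diagonal entries (1,1,1,1,1,1,1,1,1).

∂_2: C_2 → C_1 maps a triangle to the signed sum of its edges. For instance
  ∂cef = ef − cf + ce,
  ∂aef = ef − af + ae.
The 30×20 boundary matrix has rank 20 and Smith normal form diag(1,1,1,1,1,1,1,1,1,1,1,1,1,1,1,1,1,1,1,2).

From H_k ≅ ker(∂_k) / im(∂_{k+1}) we obtain:

  H_0: rank C_0 − rank ∂_1 = 10 − 9 = 1, and the invariant factors of ∂_1 are all 1, so H_0 ≅ Z.
  H_1: rank ker ∂_1 − rank ∂_2 = (30 − 9) − 20 = 1, and ∂_2 has invariant factor 2 > 1, so H_1 ≅ Z ⊕ Z_2.
  H_2: rank ker ∂_2 − rank ∂_3 = (20 − 20) − 0 = 0, and there is no ∂_3, so H_2 ≅ 0.

As a check, the Euler characteristic is 10 − 30 + 20 = 0, which agrees with 1 − 1 + 0 = 0.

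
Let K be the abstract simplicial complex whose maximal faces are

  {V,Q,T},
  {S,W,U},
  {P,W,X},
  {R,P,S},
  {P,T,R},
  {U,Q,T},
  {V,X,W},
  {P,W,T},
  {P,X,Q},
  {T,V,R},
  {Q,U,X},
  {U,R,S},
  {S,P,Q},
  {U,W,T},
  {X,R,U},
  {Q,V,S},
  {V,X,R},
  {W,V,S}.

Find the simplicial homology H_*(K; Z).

H_0 = Z,  H_1 = Z^2,  H_2 = Z.

We work with the vertex ordering P < Q < R < S < T < U < V < W < X. The simplices of K, each written with vertices in increasing order, are:

  0-simplices (9): P, Q, R, S, T, U, V, W, X
  1-simplices (27): PQ, PR, PS, PT, PW, PX, QS, QT, QU, QV, QX, RS, RT, RU, RV, RX, SU, SV, SW, TU, TV, TW, UW, UX, VW, VX, WX
  2-simplices (18): PQS, PQX, PRS, PRT, PTW, PWX, QSV, QTU, QTV, QUX, RSU, RTV, RUX, RVX, SUW, SVW, TUW, VWX

Hence C_0 ≅ Z^9, C_1 ≅ Z^27, C_2 ≅ Z^18.

The boundary map ∂_1: C_1 → C_0 is given by ∂[p,q] = [q] − [p]. For instance
  ∂RU = U − R.
The 9×27 boundary matrix has rank 8 and Smith normal form diag(1,1,1,1,1,1,1,1).

∂_2: C_2 → C_1 sends each 2-simplex [p,q,r] to [q,r] − [p,r] + [p,q]. For instance
  ∂SUW = UW − SW + SU,
  ∂PQS = QS − PS + PQ.
This gives a 27×18 integer matrix of rank 17; reducing to Smith normal form yields diagonal entries (1,1,1,1,1,1,1,1,1,1,1,1,1,1,1,1,1).

Now H_k = ker ∂_k / im ∂_{k+1}, so:

  H_0: rank C_0 − rank ∂_1 = 9 − 8 = 1, and the invariant factors of ∂_1 are all 1, so H_0 = Z.
  H_1: rank ker ∂_1 − rank ∂_2 = (27 − 8) − 17 = 2, and the invariant factors of ∂_2 are all 1, so H_1 = Z^2.
  H_2: rank ker ∂_2 − rank ∂_3 = (18 − 17) − 0 = 1, and there is no ∂_3, so H_2 = Z.

(K is a triangulation of the torus T^2.)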